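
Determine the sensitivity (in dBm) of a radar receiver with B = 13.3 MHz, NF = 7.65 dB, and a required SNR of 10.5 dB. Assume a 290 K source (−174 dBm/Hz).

Sensitivity = −174 + 10 log₁₀(B) + NF + SNR_min
= −174 + 71.24 + 7.65 + 10.5
= −84.61 dBm → −84.6 dBm

−84.6 dBm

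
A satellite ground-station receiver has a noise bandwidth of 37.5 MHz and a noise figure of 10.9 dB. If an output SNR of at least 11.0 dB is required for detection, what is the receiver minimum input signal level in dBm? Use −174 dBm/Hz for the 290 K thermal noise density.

−76.4 dBm

Sensitivity = −174 + 10 log₁₀(B) + NF + SNR_min
= −174 + 75.74 + 10.9 + 11.0
= −76.36 dBm → −76.4 dBm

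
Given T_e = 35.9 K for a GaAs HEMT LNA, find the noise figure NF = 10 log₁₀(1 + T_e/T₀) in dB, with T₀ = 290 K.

F = 1 + T_e/T₀ = 1 + 35.9/290 = 1.12379
NF = 10 log₁₀(1.12379) = 0.507 dB

0.507 dB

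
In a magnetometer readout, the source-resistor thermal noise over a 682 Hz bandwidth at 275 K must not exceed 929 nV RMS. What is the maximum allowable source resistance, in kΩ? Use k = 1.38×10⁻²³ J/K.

83.4 kΩ

Johnson–Nyquist: V_n = √(4kTRB) ⇒ R = V_n² / (4kTB)
4kTB = 4 × 1.38×10⁻²³ × 275 × 6.82×10² = 1.04×10⁻¹⁷
R = (9.29×10⁻⁷)² / 1.04×10⁻¹⁷ = 8.34×10⁴ Ω = 83.4 kΩ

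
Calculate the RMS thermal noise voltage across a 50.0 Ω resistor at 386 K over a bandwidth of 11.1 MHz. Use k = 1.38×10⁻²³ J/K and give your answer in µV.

3.44 µV

V_n = √(4kTRB)
4kTRB = 4 × 1.38×10⁻²³ × 386 × 5.00×10¹ × 1.11×10⁷ = 1.18×10⁻¹¹ V²
V_n = √(1.18×10⁻¹¹) = 3.44×10⁻⁶ V = 3.44 µV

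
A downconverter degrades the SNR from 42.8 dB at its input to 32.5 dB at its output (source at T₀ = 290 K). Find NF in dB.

10.3 dB

NF (dB) = SNR_in(dB) − SNR_out(dB) when the source is at T₀
NF = 42.8 − 32.5 = 10.3 dB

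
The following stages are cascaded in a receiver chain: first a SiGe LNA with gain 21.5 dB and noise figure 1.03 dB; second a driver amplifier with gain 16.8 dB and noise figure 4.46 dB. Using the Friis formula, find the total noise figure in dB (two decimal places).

Convert to linear (a loss of L dB is a gain of −L dB): F_i = 10^(NF_i/10), G_i = 10^(G_i,dB/10)
  Stage 1: F_1 = 10^(1.03/10) = 1.268, G_1 = 10^(21.5/10) = 141.3
  Stage 2: F_2 = 10^(4.46/10) = 2.793, G_2 = 10^(16.8/10) = 47.86
Friis cascade:
  F = 1.268 + (2.793 − 1)/141.3 = 1.280
NF = 10 log₁₀(1.280) = 1.07 dB

1.07 dB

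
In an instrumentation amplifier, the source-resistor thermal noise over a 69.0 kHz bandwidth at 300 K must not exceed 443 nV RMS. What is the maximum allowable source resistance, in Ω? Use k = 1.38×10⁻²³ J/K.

172 Ω

Johnson–Nyquist: V_n = √(4kTRB) ⇒ R = V_n² / (4kTB)
4kTB = 4 × 1.38×10⁻²³ × 300 × 6.90×10⁴ = 1.14×10⁻¹⁵
R = (4.43×10⁻⁷)² / 1.14×10⁻¹⁵ = 1.72×10² Ω = 172 Ω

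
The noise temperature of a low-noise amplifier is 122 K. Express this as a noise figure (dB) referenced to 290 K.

F = 1 + T_e/T₀ = 1 + 122/290 = 1.42069
NF = 10 log₁₀(1.42069) = 1.52 dB

1.52 dB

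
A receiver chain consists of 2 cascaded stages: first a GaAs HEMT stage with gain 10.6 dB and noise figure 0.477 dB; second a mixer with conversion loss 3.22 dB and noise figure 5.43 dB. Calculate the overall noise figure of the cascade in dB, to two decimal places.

1.25 dB

Convert to linear (a loss of L dB is a gain of −L dB): F_i = 10^(NF_i/10), G_i = 10^(G_i,dB/10)
  Stage 1: F_1 = 10^(0.477/10) = 1.116, G_1 = 10^(10.6/10) = 11.48
  Stage 2: F_2 = 10^(5.43/10) = 3.491, G_2 = 10^(−3.22/10) = 0.4764
Friis cascade:
  F = 1.116 + (3.491 − 1)/11.48 = 1.333
NF = 10 log₁₀(1.333) = 1.25 dB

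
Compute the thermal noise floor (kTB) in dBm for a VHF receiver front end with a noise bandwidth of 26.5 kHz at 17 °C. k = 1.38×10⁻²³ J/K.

−129.7 dBm

T = 17 °C + 273.15 = 290.15 K
P_n = kTB = 1.38×10⁻²³ × 290.15 × 2.65×10⁴ = 1.06×10⁻¹⁶ W
In dBm: 10 log₁₀(1.06×10⁻¹⁶ / 10⁻³) = −129.7 dBm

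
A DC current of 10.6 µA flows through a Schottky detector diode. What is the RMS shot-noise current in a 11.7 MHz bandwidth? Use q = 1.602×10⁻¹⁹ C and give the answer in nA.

I_n = √(2qI·B)
2qI·B = 2 × 1.602×10⁻¹⁹ × 1.06×10⁻⁵ × 1.17×10⁷ = 3.97×10⁻¹⁷ A²
I_n = √(3.97×10⁻¹⁷) = 6.30×10⁻⁹ A = 6.30 nA

6.30 nA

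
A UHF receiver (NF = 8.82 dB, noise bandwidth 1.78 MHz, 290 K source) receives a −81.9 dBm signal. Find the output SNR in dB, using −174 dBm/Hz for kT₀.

Noise floor: N = −174 + 10 log₁₀(B) + NF
10 log₁₀(1.78×10⁶) = 62.5 dB
N = −174 + 62.5 + 8.82 = −102.68 dBm
SNR = P_sig − N = −81.9 − (−102.68) = 20.78 dB → 20.8 dB

20.8 dB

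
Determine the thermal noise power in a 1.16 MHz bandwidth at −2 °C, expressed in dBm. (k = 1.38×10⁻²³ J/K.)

−113.6 dBm

T = −2 °C + 273.15 = 271.15 K
P_n = kTB = 1.38×10⁻²³ × 271.15 × 1.16×10⁶ = 4.34×10⁻¹⁵ W
In dBm: 10 log₁₀(4.34×10⁻¹⁵ / 10⁻³) = −113.6 dBm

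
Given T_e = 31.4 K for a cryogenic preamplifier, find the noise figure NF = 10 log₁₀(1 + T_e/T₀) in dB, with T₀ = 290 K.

0.446 dB

F = 1 + T_e/T₀ = 1 + 31.4/290 = 1.10828
NF = 10 log₁₀(1.10828) = 0.446 dB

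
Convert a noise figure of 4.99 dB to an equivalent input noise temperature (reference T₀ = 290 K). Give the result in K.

F = 10^(4.99/10) = 3.155
T_e = (F − 1)·T₀ = (3.155 − 1) × 290 = 625 K

625 K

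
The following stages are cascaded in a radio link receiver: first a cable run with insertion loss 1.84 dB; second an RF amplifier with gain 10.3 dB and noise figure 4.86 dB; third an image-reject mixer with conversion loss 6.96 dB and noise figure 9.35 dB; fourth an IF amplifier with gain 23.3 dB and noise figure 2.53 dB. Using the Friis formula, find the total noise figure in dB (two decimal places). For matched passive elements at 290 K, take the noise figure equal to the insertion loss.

Convert to linear (a loss of L dB is a gain of −L dB): F_i = 10^(NF_i/10), G_i = 10^(G_i,dB/10)
  Stage 1: F_1 = 10^(1.84/10) = 1.528, G_1 = 10^(−1.84/10) = 0.6546
  Stage 2: F_2 = 10^(4.86/10) = 3.062, G_2 = 10^(10.3/10) = 10.72
  Stage 3: F_3 = 10^(9.35/10) = 8.610, G_3 = 10^(−6.96/10) = 0.2014
  Stage 4: F_4 = 10^(2.53/10) = 1.791, G_4 = 10^(23.3/10) = 213.8
Friis cascade:
  F = 1.528 + (3.062 − 1)/0.6546 + (8.610 − 1)/7.015 + (1.791 − 1)/1.413 = 6.322
NF = 10 log₁₀(6.322) = 8.01 dB

8.01 dB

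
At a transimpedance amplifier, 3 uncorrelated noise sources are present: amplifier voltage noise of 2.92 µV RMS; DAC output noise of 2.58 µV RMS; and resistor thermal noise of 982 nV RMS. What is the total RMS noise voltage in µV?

4.02 µV

Uncorrelated sources add in power (mean-square): V_tot = √(ΣV_i²)
V_tot = √[(2.92×10⁻⁶)² + (2.58×10⁻⁶)² + (9.82×10⁻⁷)²] = 4.02×10⁻⁶ V = 4.02 µV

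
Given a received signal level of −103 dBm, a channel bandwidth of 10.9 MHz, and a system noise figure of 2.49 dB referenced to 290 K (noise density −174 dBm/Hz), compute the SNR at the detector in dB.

Noise floor: N = −174 + 10 log₁₀(B) + NF
10 log₁₀(1.09×10⁷) = 70.37 dB
N = −174 + 70.37 + 2.49 = −101.14 dBm
SNR = P_sig − N = −103 − (−101.14) = −1.86 dB → −1.9 dB

−1.9 dB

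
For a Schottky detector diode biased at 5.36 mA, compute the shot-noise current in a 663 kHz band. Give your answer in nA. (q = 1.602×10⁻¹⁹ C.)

I_n = √(2qI·B)
2qI·B = 2 × 1.602×10⁻¹⁹ × 5.36×10⁻³ × 6.63×10⁵ = 1.14×10⁻¹⁵ A²
I_n = √(1.14×10⁻¹⁵) = 3.37×10⁻⁸ A = 33.7 nA

33.7 nA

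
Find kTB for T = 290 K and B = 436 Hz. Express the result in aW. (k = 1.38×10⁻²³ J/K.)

P_n = kTB = 1.38×10⁻²³ × 290 × 4.36×10² = 1.74×10⁻¹⁸ W = 1.74 aW

1.74 aW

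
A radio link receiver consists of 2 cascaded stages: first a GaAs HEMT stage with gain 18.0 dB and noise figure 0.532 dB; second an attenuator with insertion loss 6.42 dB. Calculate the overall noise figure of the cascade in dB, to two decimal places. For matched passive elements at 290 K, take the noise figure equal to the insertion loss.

0.73 dB

Convert to linear (a loss of L dB is a gain of −L dB): F_i = 10^(NF_i/10), G_i = 10^(G_i,dB/10)
  Stage 1: F_1 = 10^(0.532/10) = 1.130, G_1 = 10^(18.0/10) = 63.10
  Stage 2: F_2 = 10^(6.42/10) = 4.385, G_2 = 10^(−6.42/10) = 0.2280
Friis cascade:
  F = 1.130 + (4.385 − 1)/63.10 = 1.184
NF = 10 log₁₀(1.184) = 0.73 dB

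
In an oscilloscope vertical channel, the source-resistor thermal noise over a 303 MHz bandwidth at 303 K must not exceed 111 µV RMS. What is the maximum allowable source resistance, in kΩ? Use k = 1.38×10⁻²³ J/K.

2.43 kΩ

Johnson–Nyquist: V_n = √(4kTRB) ⇒ R = V_n² / (4kTB)
4kTB = 4 × 1.38×10⁻²³ × 303 × 3.03×10⁸ = 5.07×10⁻¹²
R = (1.11×10⁻⁴)² / 5.07×10⁻¹² = 2.43×10³ Ω = 2.43 kΩ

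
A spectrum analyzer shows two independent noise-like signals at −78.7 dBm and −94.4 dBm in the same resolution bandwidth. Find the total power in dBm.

−78.6 dBm

Convert to linear, add, convert back:
P₁ = 1.35×10⁻¹¹ W, P₂ = 3.63×10⁻¹³ W
P_tot = 1.39×10⁻¹¹ W → 10 log₁₀(P_tot / 10⁻³) = −78.6 dBm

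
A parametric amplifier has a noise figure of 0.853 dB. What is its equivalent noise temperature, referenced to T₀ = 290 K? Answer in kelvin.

62.9 K

F = 10^(0.853/10) = 1.21703
T_e = (F − 1)·T₀ = (1.21703 − 1) × 290 = 62.9 K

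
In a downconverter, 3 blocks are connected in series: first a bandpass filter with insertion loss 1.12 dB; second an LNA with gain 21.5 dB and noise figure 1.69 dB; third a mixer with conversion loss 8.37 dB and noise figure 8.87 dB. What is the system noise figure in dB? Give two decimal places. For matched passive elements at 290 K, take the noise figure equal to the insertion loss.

2.95 dB

Convert to linear (a loss of L dB is a gain of −L dB): F_i = 10^(NF_i/10), G_i = 10^(G_i,dB/10)
  Stage 1: F_1 = 10^(1.12/10) = 1.294, G_1 = 10^(−1.12/10) = 0.7727
  Stage 2: F_2 = 10^(1.69/10) = 1.476, G_2 = 10^(21.5/10) = 141.3
  Stage 3: F_3 = 10^(8.87/10) = 7.709, G_3 = 10^(−8.37/10) = 0.1455
Friis cascade:
  F = 1.294 + (1.476 − 1)/0.7727 + (7.709 − 1)/109.1 = 1.971
NF = 10 log₁₀(1.971) = 2.95 dB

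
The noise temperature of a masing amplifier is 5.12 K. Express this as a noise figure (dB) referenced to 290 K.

F = 1 + T_e/T₀ = 1 + 5.12/290 = 1.01766
NF = 10 log₁₀(1.01766) = 0.076 dB

0.076 dB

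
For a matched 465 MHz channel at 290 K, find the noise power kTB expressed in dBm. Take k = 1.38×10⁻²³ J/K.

P_n = kTB = 1.38×10⁻²³ × 290 × 4.65×10⁸ = 1.86×10⁻¹² W
In dBm: 10 log₁₀(1.86×10⁻¹² / 10⁻³) = −87.3 dBm

−87.3 dBm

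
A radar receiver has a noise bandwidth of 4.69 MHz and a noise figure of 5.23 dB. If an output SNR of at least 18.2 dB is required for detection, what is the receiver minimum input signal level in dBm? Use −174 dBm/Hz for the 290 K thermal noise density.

−83.9 dBm

Sensitivity = −174 + 10 log₁₀(B) + NF + SNR_min
= −174 + 66.71 + 5.23 + 18.2
= −83.86 dBm → −83.9 dBm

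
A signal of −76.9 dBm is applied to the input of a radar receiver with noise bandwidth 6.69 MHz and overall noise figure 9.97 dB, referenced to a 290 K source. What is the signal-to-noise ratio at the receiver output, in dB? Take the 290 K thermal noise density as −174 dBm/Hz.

18.9 dB

Noise floor: N = −174 + 10 log₁₀(B) + NF
10 log₁₀(6.69×10⁶) = 68.25 dB
N = −174 + 68.25 + 9.97 = −95.78 dBm
SNR = P_sig − N = −76.9 − (−95.78) = 18.88 dB → 18.9 dB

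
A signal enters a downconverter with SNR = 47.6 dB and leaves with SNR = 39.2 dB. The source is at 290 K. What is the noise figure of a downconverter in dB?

8.4 dB

NF (dB) = SNR_in(dB) − SNR_out(dB) when the source is at T₀
NF = 47.6 − 39.2 = 8.4 dB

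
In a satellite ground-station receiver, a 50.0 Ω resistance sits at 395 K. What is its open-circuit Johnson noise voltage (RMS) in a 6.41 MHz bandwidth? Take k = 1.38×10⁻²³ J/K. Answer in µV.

2.64 µV

V_n = √(4kTRB)
4kTRB = 4 × 1.38×10⁻²³ × 395 × 5.00×10¹ × 6.41×10⁶ = 6.99×10⁻¹² V²
V_n = √(6.99×10⁻¹²) = 2.64×10⁻⁶ V = 2.64 µV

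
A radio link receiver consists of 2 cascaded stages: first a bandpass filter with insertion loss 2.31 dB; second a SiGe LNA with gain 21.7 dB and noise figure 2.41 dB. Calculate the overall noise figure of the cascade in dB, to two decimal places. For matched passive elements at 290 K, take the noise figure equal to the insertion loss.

4.72 dB

Convert to linear (a loss of L dB is a gain of −L dB): F_i = 10^(NF_i/10), G_i = 10^(G_i,dB/10)
  Stage 1: F_1 = 10^(2.31/10) = 1.702, G_1 = 10^(−2.31/10) = 0.5875
  Stage 2: F_2 = 10^(2.41/10) = 1.742, G_2 = 10^(21.7/10) = 147.9
Friis cascade:
  F = 1.702 + (1.742 − 1)/0.5875 = 2.965
NF = 10 log₁₀(2.965) = 4.72 dB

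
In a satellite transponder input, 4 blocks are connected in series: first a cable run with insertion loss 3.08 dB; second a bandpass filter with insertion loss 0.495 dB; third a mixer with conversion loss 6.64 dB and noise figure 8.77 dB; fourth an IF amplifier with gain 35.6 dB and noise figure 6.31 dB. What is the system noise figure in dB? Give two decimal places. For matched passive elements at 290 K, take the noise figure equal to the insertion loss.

Convert to linear (a loss of L dB is a gain of −L dB): F_i = 10^(NF_i/10), G_i = 10^(G_i,dB/10)
  Stage 1: F_1 = 10^(3.08/10) = 2.032, G_1 = 10^(−3.08/10) = 0.4920
  Stage 2: F_2 = 10^(0.495/10) = 1.121, G_2 = 10^(−0.495/10) = 0.8923
  Stage 3: F_3 = 10^(8.77/10) = 7.534, G_3 = 10^(−6.64/10) = 0.2168
  Stage 4: F_4 = 10^(6.31/10) = 4.276, G_4 = 10^(35.6/10) = 3631
Friis cascade:
  F = 2.032 + (1.121 − 1)/0.4920 + (7.534 − 1)/0.4390 + (4.276 − 1)/0.09517 = 51.58
NF = 10 log₁₀(51.58) = 17.12 dB

17.12 dB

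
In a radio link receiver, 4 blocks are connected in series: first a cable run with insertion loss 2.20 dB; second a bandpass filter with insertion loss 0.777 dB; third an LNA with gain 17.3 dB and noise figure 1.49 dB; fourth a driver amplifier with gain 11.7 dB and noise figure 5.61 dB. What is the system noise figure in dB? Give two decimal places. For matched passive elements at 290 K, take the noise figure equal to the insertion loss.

4.62 dB

Convert to linear (a loss of L dB is a gain of −L dB): F_i = 10^(NF_i/10), G_i = 10^(G_i,dB/10)
  Stage 1: F_1 = 10^(2.20/10) = 1.660, G_1 = 10^(−2.20/10) = 0.6026
  Stage 2: F_2 = 10^(0.777/10) = 1.196, G_2 = 10^(−0.777/10) = 0.8362
  Stage 3: F_3 = 10^(1.49/10) = 1.409, G_3 = 10^(17.3/10) = 53.70
  Stage 4: F_4 = 10^(5.61/10) = 3.639, G_4 = 10^(11.7/10) = 14.79
Friis cascade:
  F = 1.660 + (1.196 − 1)/0.6026 + (1.409 − 1)/0.5038 + (3.639 − 1)/27.06 = 2.895
NF = 10 log₁₀(2.895) = 4.62 dB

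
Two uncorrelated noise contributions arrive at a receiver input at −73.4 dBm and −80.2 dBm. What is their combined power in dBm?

Convert to linear, add, convert back:
P₁ = 4.57×10⁻¹¹ W, P₂ = 9.55×10⁻¹² W
P_tot = 5.53×10⁻¹¹ W → 10 log₁₀(P_tot / 10⁻³) = −72.6 dBm

−72.6 dBm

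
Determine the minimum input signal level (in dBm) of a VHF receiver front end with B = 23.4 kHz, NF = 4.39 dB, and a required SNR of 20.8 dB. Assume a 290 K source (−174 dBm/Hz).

−105.1 dBm

Sensitivity = −174 + 10 log₁₀(B) + NF + SNR_min
= −174 + 43.69 + 4.39 + 20.8
= −105.12 dBm → −105.1 dBm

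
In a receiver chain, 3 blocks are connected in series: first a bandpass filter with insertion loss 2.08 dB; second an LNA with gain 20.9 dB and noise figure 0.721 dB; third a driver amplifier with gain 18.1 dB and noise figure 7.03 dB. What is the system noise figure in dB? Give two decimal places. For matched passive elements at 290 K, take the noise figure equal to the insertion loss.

2.92 dB

Convert to linear (a loss of L dB is a gain of −L dB): F_i = 10^(NF_i/10), G_i = 10^(G_i,dB/10)
  Stage 1: F_1 = 10^(2.08/10) = 1.614, G_1 = 10^(−2.08/10) = 0.6194
  Stage 2: F_2 = 10^(0.721/10) = 1.181, G_2 = 10^(20.9/10) = 123.0
  Stage 3: F_3 = 10^(7.03/10) = 5.047, G_3 = 10^(18.1/10) = 64.57
Friis cascade:
  F = 1.614 + (1.181 − 1)/0.6194 + (5.047 − 1)/76.21 = 1.959
NF = 10 log₁₀(1.959) = 2.92 dB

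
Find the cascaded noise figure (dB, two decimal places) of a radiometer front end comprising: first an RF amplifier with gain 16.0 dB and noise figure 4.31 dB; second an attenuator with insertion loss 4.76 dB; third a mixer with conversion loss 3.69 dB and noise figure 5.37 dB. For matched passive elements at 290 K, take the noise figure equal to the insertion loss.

4.67 dB

Convert to linear (a loss of L dB is a gain of −L dB): F_i = 10^(NF_i/10), G_i = 10^(G_i,dB/10)
  Stage 1: F_1 = 10^(4.31/10) = 2.698, G_1 = 10^(16.0/10) = 39.81
  Stage 2: F_2 = 10^(4.76/10) = 2.992, G_2 = 10^(−4.76/10) = 0.3342
  Stage 3: F_3 = 10^(5.37/10) = 3.443, G_3 = 10^(−3.69/10) = 0.4276
Friis cascade:
  F = 2.698 + (2.992 − 1)/39.81 + (3.443 − 1)/13.30 = 2.931
NF = 10 log₁₀(2.931) = 4.67 dB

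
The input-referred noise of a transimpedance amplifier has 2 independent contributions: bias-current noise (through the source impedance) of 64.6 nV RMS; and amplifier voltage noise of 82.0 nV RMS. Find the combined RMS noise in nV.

Uncorrelated sources add in power (mean-square): V_tot = √(ΣV_i²)
V_tot = √[(6.46×10⁻⁸)² + (8.20×10⁻⁸)²] = 1.04×10⁻⁷ V = 104 nV

104 nV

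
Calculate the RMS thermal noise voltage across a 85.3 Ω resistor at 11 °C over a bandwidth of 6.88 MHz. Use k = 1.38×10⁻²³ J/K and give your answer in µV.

T = 11 °C + 273.15 = 284.15 K
V_n = √(4kTRB)
4kTRB = 4 × 1.38×10⁻²³ × 284.15 × 8.53×10¹ × 6.88×10⁶ = 9.21×10⁻¹² V²
V_n = √(9.21×10⁻¹²) = 3.03×10⁻⁶ V = 3.03 µV

3.03 µV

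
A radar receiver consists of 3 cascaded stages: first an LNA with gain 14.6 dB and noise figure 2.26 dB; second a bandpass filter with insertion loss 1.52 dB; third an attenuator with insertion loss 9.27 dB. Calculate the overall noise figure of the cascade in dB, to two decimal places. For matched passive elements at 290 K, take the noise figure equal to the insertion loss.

Convert to linear (a loss of L dB is a gain of −L dB): F_i = 10^(NF_i/10), G_i = 10^(G_i,dB/10)
  Stage 1: F_1 = 10^(2.26/10) = 1.683, G_1 = 10^(14.6/10) = 28.84
  Stage 2: F_2 = 10^(1.52/10) = 1.419, G_2 = 10^(−1.52/10) = 0.7047
  Stage 3: F_3 = 10^(9.27/10) = 8.453, G_3 = 10^(−9.27/10) = 0.1183
Friis cascade:
  F = 1.683 + (1.419 − 1)/28.84 + (8.453 − 1)/20.32 = 2.064
NF = 10 log₁₀(2.064) = 3.15 dB

3.15 dB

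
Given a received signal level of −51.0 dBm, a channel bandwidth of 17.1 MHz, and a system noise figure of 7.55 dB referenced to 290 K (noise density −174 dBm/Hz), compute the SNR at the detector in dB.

Noise floor: N = −174 + 10 log₁₀(B) + NF
10 log₁₀(1.71×10⁷) = 72.33 dB
N = −174 + 72.33 + 7.55 = −94.12 dBm
SNR = P_sig − N = −51.0 − (−94.12) = 43.12 dB → 43.1 dB

43.1 dB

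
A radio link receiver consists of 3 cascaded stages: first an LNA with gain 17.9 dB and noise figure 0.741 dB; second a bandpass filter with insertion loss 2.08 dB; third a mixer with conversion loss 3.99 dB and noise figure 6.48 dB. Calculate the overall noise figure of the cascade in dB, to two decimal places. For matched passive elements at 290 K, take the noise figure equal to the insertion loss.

Convert to linear (a loss of L dB is a gain of −L dB): F_i = 10^(NF_i/10), G_i = 10^(G_i,dB/10)
  Stage 1: F_1 = 10^(0.741/10) = 1.186, G_1 = 10^(17.9/10) = 61.66
  Stage 2: F_2 = 10^(2.08/10) = 1.614, G_2 = 10^(−2.08/10) = 0.6194
  Stage 3: F_3 = 10^(6.48/10) = 4.446, G_3 = 10^(−3.99/10) = 0.3990
Friis cascade:
  F = 1.186 + (1.614 − 1)/61.66 + (4.446 − 1)/38.19 = 1.286
NF = 10 log₁₀(1.286) = 1.09 dB

1.09 dB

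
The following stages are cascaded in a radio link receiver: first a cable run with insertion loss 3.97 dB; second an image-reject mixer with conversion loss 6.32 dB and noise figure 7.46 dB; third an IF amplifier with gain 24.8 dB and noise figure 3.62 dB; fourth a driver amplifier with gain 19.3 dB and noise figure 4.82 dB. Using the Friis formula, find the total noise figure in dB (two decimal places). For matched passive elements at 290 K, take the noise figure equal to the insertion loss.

14.45 dB

Convert to linear (a loss of L dB is a gain of −L dB): F_i = 10^(NF_i/10), G_i = 10^(G_i,dB/10)
  Stage 1: F_1 = 10^(3.97/10) = 2.495, G_1 = 10^(−3.97/10) = 0.4009
  Stage 2: F_2 = 10^(7.46/10) = 5.572, G_2 = 10^(−6.32/10) = 0.2333
  Stage 3: F_3 = 10^(3.62/10) = 2.301, G_3 = 10^(24.8/10) = 302.0
  Stage 4: F_4 = 10^(4.82/10) = 3.034, G_4 = 10^(19.3/10) = 85.11
Friis cascade:
  F = 2.495 + (5.572 − 1)/0.4009 + (2.301 − 1)/0.09354 + (3.034 − 1)/28.25 = 27.88
NF = 10 log₁₀(27.88) = 14.45 dB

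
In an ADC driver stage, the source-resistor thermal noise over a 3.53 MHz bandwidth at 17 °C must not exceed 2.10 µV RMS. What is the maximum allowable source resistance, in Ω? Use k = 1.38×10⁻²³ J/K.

T = 17 °C + 273.15 = 290.15 K
Johnson–Nyquist: V_n = √(4kTRB) ⇒ R = V_n² / (4kTB)
4kTB = 4 × 1.38×10⁻²³ × 290.15 × 3.53×10⁶ = 5.65×10⁻¹⁴
R = (2.10×10⁻⁶)² / 5.65×10⁻¹⁴ = 7.80×10¹ Ω = 78.0 Ω

78.0 Ω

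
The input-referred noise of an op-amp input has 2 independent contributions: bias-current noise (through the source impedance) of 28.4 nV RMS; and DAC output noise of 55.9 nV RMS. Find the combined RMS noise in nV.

62.7 nV

Uncorrelated sources add in power (mean-square): V_tot = √(ΣV_i²)
V_tot = √[(2.84×10⁻⁸)² + (5.59×10⁻⁸)²] = 6.27×10⁻⁸ V = 62.7 nV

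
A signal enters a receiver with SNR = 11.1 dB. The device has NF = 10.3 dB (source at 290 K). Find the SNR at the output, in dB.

By definition F = SNR_in/SNR_out, so in dB: SNR_out = SNR_in − NF
SNR_out = 11.1 − 10.3 = 0.8 dB

0.8 dB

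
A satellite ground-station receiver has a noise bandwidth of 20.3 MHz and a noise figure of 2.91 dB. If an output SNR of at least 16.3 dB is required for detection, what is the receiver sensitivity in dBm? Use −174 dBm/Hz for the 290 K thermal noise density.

−81.7 dBm

Sensitivity = −174 + 10 log₁₀(B) + NF + SNR_min
= −174 + 73.07 + 2.91 + 16.3
= −81.72 dBm → −81.7 dBm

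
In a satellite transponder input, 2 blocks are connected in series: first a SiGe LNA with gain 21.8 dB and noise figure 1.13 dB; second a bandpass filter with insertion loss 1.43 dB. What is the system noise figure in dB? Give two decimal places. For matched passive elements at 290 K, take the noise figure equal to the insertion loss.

Convert to linear (a loss of L dB is a gain of −L dB): F_i = 10^(NF_i/10), G_i = 10^(G_i,dB/10)
  Stage 1: F_1 = 10^(1.13/10) = 1.297, G_1 = 10^(21.8/10) = 151.4
  Stage 2: F_2 = 10^(1.43/10) = 1.390, G_2 = 10^(−1.43/10) = 0.7194
Friis cascade:
  F = 1.297 + (1.390 − 1)/151.4 = 1.300
NF = 10 log₁₀(1.300) = 1.14 dB

1.14 dB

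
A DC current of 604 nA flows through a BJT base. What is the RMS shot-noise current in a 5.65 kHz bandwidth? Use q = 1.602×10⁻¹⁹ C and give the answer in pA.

33.1 pA

I_n = √(2qI·B)
2qI·B = 2 × 1.602×10⁻¹⁹ × 6.04×10⁻⁷ × 5.65×10³ = 1.09×10⁻²¹ A²
I_n = √(1.09×10⁻²¹) = 3.31×10⁻¹¹ A = 33.1 pA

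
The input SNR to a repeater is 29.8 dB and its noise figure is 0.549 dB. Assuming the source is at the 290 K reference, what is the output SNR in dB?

By definition F = SNR_in/SNR_out, so in dB: SNR_out = SNR_in − NF
SNR_out = 29.8 − 0.549 = 29.251 dB

29.251 dB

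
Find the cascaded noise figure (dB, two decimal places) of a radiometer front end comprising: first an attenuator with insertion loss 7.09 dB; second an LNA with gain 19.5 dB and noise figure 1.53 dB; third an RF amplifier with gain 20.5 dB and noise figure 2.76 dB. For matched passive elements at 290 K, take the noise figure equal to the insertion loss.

Convert to linear (a loss of L dB is a gain of −L dB): F_i = 10^(NF_i/10), G_i = 10^(G_i,dB/10)
  Stage 1: F_1 = 10^(7.09/10) = 5.117, G_1 = 10^(−7.09/10) = 0.1954
  Stage 2: F_2 = 10^(1.53/10) = 1.422, G_2 = 10^(19.5/10) = 89.13
  Stage 3: F_3 = 10^(2.76/10) = 1.888, G_3 = 10^(20.5/10) = 112.2
Friis cascade:
  F = 5.117 + (1.422 − 1)/0.1954 + (1.888 − 1)/17.42 = 7.329
NF = 10 log₁₀(7.329) = 8.65 dB

8.65 dB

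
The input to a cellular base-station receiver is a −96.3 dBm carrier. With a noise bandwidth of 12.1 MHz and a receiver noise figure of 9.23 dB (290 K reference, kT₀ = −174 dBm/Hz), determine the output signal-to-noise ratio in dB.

Noise floor: N = −174 + 10 log₁₀(B) + NF
10 log₁₀(1.21×10⁷) = 70.83 dB
N = −174 + 70.83 + 9.23 = −93.94 dBm
SNR = P_sig − N = −96.3 − (−93.94) = −2.36 dB → −2.4 dB

−2.4 dB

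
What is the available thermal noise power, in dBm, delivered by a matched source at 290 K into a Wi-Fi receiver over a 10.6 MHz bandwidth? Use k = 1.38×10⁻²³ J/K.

−103.7 dBm

P_n = kTB = 1.38×10⁻²³ × 290 × 1.06×10⁷ = 4.24×10⁻¹⁴ W
In dBm: 10 log₁₀(4.24×10⁻¹⁴ / 10⁻³) = −103.7 dBm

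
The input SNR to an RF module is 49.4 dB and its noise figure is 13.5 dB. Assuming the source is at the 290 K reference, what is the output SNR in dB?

35.9 dB

By definition F = SNR_in/SNR_out, so in dB: SNR_out = SNR_in − NF
SNR_out = 49.4 − 13.5 = 35.9 dB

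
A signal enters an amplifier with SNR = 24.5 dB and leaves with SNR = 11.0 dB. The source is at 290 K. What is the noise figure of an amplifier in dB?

NF (dB) = SNR_in(dB) − SNR_out(dB) when the source is at T₀
NF = 24.5 − 11.0 = 13.5 dB

13.5 dB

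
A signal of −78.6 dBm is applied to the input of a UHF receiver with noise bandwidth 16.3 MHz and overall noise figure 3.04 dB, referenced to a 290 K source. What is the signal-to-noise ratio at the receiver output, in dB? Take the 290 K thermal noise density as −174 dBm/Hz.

20.2 dB

Noise floor: N = −174 + 10 log₁₀(B) + NF
10 log₁₀(1.63×10⁷) = 72.12 dB
N = −174 + 72.12 + 3.04 = −98.84 dBm
SNR = P_sig − N = −78.6 − (−98.84) = 20.24 dB → 20.2 dB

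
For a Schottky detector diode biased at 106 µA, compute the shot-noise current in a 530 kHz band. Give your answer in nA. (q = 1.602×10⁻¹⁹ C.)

I_n = √(2qI·B)
2qI·B = 2 × 1.602×10⁻¹⁹ × 1.06×10⁻⁴ × 5.30×10⁵ = 1.80×10⁻¹⁷ A²
I_n = √(1.80×10⁻¹⁷) = 4.24×10⁻⁹ A = 4.24 nA

4.24 nA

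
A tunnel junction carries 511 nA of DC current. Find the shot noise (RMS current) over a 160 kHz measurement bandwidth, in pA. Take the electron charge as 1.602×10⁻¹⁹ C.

162 pA

I_n = √(2qI·B)
2qI·B = 2 × 1.602×10⁻¹⁹ × 5.11×10⁻⁷ × 1.60×10⁵ = 2.62×10⁻²⁰ A²
I_n = √(2.62×10⁻²⁰) = 1.62×10⁻¹⁰ A = 162 pA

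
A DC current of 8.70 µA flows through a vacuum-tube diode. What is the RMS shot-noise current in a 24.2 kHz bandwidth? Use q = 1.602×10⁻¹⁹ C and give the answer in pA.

260 pA

I_n = √(2qI·B)
2qI·B = 2 × 1.602×10⁻¹⁹ × 8.70×10⁻⁶ × 2.42×10⁴ = 6.75×10⁻²⁰ A²
I_n = √(6.75×10⁻²⁰) = 2.60×10⁻¹⁰ A = 260 pA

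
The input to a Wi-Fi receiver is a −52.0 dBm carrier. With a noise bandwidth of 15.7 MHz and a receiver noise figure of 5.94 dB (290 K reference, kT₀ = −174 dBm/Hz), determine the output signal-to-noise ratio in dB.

Noise floor: N = −174 + 10 log₁₀(B) + NF
10 log₁₀(1.57×10⁷) = 71.96 dB
N = −174 + 71.96 + 5.94 = −96.10 dBm
SNR = P_sig − N = −52.0 − (−96.10) = 44.10 dB → 44.1 dB

44.1 dB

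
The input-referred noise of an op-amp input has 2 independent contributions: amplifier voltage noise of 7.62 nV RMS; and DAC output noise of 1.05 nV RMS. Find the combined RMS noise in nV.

7.69 nV

Uncorrelated sources add in power (mean-square): V_tot = √(ΣV_i²)
V_tot = √[(7.62×10⁻⁹)² + (1.05×10⁻⁹)²] = 7.69×10⁻⁹ V = 7.69 nV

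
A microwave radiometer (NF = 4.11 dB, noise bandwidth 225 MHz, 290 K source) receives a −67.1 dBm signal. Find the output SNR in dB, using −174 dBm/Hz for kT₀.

Noise floor: N = −174 + 10 log₁₀(B) + NF
10 log₁₀(2.25×10⁸) = 83.52 dB
N = −174 + 83.52 + 4.11 = −86.37 dBm
SNR = P_sig − N = −67.1 − (−86.37) = 19.27 dB → 19.3 dB

19.3 dB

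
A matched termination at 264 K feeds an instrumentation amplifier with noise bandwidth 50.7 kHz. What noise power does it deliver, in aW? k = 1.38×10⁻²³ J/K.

185 aW

P_n = kTB = 1.38×10⁻²³ × 264 × 5.07×10⁴ = 1.85×10⁻¹⁶ W = 185 aW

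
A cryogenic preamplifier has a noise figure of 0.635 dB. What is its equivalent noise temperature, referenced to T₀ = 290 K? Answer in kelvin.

F = 10^(0.635/10) = 1.15744
T_e = (F − 1)·T₀ = (1.15744 − 1) × 290 = 45.7 K

45.7 K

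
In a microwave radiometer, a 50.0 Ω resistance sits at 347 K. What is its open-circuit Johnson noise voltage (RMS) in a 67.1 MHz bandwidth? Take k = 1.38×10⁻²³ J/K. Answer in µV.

V_n = √(4kTRB)
4kTRB = 4 × 1.38×10⁻²³ × 347 × 5.00×10¹ × 6.71×10⁷ = 6.43×10⁻¹¹ V²
V_n = √(6.43×10⁻¹¹) = 8.02×10⁻⁶ V = 8.02 µV

8.02 µV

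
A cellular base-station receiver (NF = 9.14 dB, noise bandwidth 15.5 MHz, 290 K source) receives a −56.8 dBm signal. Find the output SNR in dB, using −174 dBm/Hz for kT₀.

36.2 dB

Noise floor: N = −174 + 10 log₁₀(B) + NF
10 log₁₀(1.55×10⁷) = 71.9 dB
N = −174 + 71.9 + 9.14 = −92.96 dBm
SNR = P_sig − N = −56.8 − (−92.96) = 36.16 dB → 36.2 dB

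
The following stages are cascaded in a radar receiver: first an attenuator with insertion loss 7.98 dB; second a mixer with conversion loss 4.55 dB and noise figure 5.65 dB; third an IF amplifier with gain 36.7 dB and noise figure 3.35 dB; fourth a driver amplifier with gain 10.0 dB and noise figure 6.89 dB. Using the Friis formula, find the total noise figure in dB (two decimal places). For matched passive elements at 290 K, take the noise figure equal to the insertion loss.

Convert to linear (a loss of L dB is a gain of −L dB): F_i = 10^(NF_i/10), G_i = 10^(G_i,dB/10)
  Stage 1: F_1 = 10^(7.98/10) = 6.281, G_1 = 10^(−7.98/10) = 0.1592
  Stage 2: F_2 = 10^(5.65/10) = 3.673, G_2 = 10^(−4.55/10) = 0.3508
  Stage 3: F_3 = 10^(3.35/10) = 2.163, G_3 = 10^(36.7/10) = 4677
  Stage 4: F_4 = 10^(6.89/10) = 4.887, G_4 = 10^(10.0/10) = 10.00
Friis cascade:
  F = 6.281 + (3.673 − 1)/0.1592 + (2.163 − 1)/0.05585 + (4.887 − 1)/261.2 = 43.90
NF = 10 log₁₀(43.90) = 16.42 dB

16.42 dB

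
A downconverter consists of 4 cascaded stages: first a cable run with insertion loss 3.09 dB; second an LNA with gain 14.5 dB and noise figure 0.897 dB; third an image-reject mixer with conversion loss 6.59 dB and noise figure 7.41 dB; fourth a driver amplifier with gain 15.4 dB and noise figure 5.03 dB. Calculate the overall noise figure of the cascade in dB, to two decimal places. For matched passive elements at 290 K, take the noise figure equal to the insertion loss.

Convert to linear (a loss of L dB is a gain of −L dB): F_i = 10^(NF_i/10), G_i = 10^(G_i,dB/10)
  Stage 1: F_1 = 10^(3.09/10) = 2.037, G_1 = 10^(−3.09/10) = 0.4909
  Stage 2: F_2 = 10^(0.897/10) = 1.229, G_2 = 10^(14.5/10) = 28.18
  Stage 3: F_3 = 10^(7.41/10) = 5.508, G_3 = 10^(−6.59/10) = 0.2193
  Stage 4: F_4 = 10^(5.03/10) = 3.184, G_4 = 10^(15.4/10) = 34.67
Friis cascade:
  F = 2.037 + (1.229 − 1)/0.4909 + (5.508 − 1)/13.84 + (3.184 − 1)/3.034 = 3.550
NF = 10 log₁₀(3.550) = 5.50 dB

5.50 dB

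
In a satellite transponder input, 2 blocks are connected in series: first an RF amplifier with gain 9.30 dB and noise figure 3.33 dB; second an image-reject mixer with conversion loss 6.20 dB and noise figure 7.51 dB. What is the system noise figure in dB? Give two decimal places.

4.31 dB

Convert to linear (a loss of L dB is a gain of −L dB): F_i = 10^(NF_i/10), G_i = 10^(G_i,dB/10)
  Stage 1: F_1 = 10^(3.33/10) = 2.153, G_1 = 10^(9.30/10) = 8.511
  Stage 2: F_2 = 10^(7.51/10) = 5.636, G_2 = 10^(−6.20/10) = 0.2399
Friis cascade:
  F = 2.153 + (5.636 − 1)/8.511 = 2.698
NF = 10 log₁₀(2.698) = 4.31 dB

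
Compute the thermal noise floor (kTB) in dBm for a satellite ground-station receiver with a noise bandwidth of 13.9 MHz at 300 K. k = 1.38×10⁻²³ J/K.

−102.4 dBm

P_n = kTB = 1.38×10⁻²³ × 300 × 1.39×10⁷ = 5.75×10⁻¹⁴ W
In dBm: 10 log₁₀(5.75×10⁻¹⁴ / 10⁻³) = −102.4 dBm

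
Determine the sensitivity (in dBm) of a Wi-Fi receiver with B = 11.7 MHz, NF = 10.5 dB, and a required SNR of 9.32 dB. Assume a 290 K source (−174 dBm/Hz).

−83.5 dBm

Sensitivity = −174 + 10 log₁₀(B) + NF + SNR_min
= −174 + 70.68 + 10.5 + 9.32
= −83.50 dBm → −83.5 dBm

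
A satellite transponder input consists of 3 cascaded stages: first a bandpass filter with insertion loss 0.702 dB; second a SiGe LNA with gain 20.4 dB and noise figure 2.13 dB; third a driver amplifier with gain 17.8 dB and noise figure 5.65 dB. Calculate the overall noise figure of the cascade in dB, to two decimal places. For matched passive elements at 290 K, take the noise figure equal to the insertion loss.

Convert to linear (a loss of L dB is a gain of −L dB): F_i = 10^(NF_i/10), G_i = 10^(G_i,dB/10)
  Stage 1: F_1 = 10^(0.702/10) = 1.175, G_1 = 10^(−0.702/10) = 0.8507
  Stage 2: F_2 = 10^(2.13/10) = 1.633, G_2 = 10^(20.4/10) = 109.6
  Stage 3: F_3 = 10^(5.65/10) = 3.673, G_3 = 10^(17.8/10) = 60.26
Friis cascade:
  F = 1.175 + (1.633 − 1)/0.8507 + (3.673 − 1)/93.28 = 1.948
NF = 10 log₁₀(1.948) = 2.90 dB

2.90 dB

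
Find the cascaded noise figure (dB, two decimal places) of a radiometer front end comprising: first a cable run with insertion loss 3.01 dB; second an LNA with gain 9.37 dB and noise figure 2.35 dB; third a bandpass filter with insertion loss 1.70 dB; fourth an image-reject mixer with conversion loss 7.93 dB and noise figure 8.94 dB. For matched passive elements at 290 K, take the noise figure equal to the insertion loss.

Convert to linear (a loss of L dB is a gain of −L dB): F_i = 10^(NF_i/10), G_i = 10^(G_i,dB/10)
  Stage 1: F_1 = 10^(3.01/10) = 2.000, G_1 = 10^(−3.01/10) = 0.5000
  Stage 2: F_2 = 10^(2.35/10) = 1.718, G_2 = 10^(9.37/10) = 8.650
  Stage 3: F_3 = 10^(1.70/10) = 1.479, G_3 = 10^(−1.70/10) = 0.6761
  Stage 4: F_4 = 10^(8.94/10) = 7.834, G_4 = 10^(−7.93/10) = 0.1611
Friis cascade:
  F = 2.000 + (1.718 − 1)/0.5000 + (1.479 − 1)/4.325 + (7.834 − 1)/2.924 = 5.884
NF = 10 log₁₀(5.884) = 7.70 dB

7.70 dB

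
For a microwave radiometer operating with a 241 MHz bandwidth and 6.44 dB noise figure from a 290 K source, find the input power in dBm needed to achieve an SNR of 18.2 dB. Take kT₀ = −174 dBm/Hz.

Sensitivity = −174 + 10 log₁₀(B) + NF + SNR_min
= −174 + 83.82 + 6.44 + 18.2
= −65.54 dBm → −65.5 dBm

−65.5 dBm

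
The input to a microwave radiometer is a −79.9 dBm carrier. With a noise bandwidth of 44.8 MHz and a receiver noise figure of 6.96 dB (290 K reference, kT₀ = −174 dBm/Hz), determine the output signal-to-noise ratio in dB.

Noise floor: N = −174 + 10 log₁₀(B) + NF
10 log₁₀(4.48×10⁷) = 76.51 dB
N = −174 + 76.51 + 6.96 = −90.53 dBm
SNR = P_sig − N = −79.9 − (−90.53) = 10.63 dB → 10.6 dB

10.6 dB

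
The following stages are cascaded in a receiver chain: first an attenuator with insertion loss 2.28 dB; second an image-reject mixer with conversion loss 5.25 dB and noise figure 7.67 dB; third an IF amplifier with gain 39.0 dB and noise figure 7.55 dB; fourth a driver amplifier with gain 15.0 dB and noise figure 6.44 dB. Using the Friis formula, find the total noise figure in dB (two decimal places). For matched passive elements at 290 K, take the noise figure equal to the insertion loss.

15.62 dB

Convert to linear (a loss of L dB is a gain of −L dB): F_i = 10^(NF_i/10), G_i = 10^(G_i,dB/10)
  Stage 1: F_1 = 10^(2.28/10) = 1.690, G_1 = 10^(−2.28/10) = 0.5916
  Stage 2: F_2 = 10^(7.67/10) = 5.848, G_2 = 10^(−5.25/10) = 0.2985
  Stage 3: F_3 = 10^(7.55/10) = 5.689, G_3 = 10^(39.0/10) = 7943
  Stage 4: F_4 = 10^(6.44/10) = 4.406, G_4 = 10^(15.0/10) = 31.62
Friis cascade:
  F = 1.690 + (5.848 − 1)/0.5916 + (5.689 − 1)/0.1766 + (4.406 − 1)/1403 = 36.44
NF = 10 log₁₀(36.44) = 15.62 dB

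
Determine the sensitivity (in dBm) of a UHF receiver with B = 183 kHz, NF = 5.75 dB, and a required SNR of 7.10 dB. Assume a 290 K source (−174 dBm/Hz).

−108.5 dBm

Sensitivity = −174 + 10 log₁₀(B) + NF + SNR_min
= −174 + 52.62 + 5.75 + 7.10
= −108.53 dBm → −108.5 dBm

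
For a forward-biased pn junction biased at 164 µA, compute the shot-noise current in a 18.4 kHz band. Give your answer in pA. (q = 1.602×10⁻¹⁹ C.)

983 pA

I_n = √(2qI·B)
2qI·B = 2 × 1.602×10⁻¹⁹ × 1.64×10⁻⁴ × 1.84×10⁴ = 9.67×10⁻¹⁹ A²
I_n = √(9.67×10⁻¹⁹) = 9.83×10⁻¹⁰ A = 983 pA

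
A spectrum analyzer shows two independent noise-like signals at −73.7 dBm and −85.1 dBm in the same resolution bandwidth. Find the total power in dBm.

−73.4 dBm

Convert to linear, add, convert back:
P₁ = 4.27×10⁻¹¹ W, P₂ = 3.09×10⁻¹² W
P_tot = 4.57×10⁻¹¹ W → 10 log₁₀(P_tot / 10⁻³) = −73.4 dBm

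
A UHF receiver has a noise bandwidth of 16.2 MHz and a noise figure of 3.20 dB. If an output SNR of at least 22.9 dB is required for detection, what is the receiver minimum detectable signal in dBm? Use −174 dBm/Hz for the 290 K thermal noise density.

−75.8 dBm

Sensitivity = −174 + 10 log₁₀(B) + NF + SNR_min
= −174 + 72.1 + 3.20 + 22.9
= −75.80 dBm → −75.8 dBm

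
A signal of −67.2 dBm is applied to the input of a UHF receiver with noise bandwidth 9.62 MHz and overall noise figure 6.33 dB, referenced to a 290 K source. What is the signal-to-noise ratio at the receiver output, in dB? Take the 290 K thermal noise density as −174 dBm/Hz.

30.6 dB

Noise floor: N = −174 + 10 log₁₀(B) + NF
10 log₁₀(9.62×10⁶) = 69.83 dB
N = −174 + 69.83 + 6.33 = −97.84 dBm
SNR = P_sig − N = −67.2 − (−97.84) = 30.64 dB → 30.6 dB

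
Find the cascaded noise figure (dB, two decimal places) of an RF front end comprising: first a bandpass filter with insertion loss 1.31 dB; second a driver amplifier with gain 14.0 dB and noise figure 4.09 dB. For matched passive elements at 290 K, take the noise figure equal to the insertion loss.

Convert to linear (a loss of L dB is a gain of −L dB): F_i = 10^(NF_i/10), G_i = 10^(G_i,dB/10)
  Stage 1: F_1 = 10^(1.31/10) = 1.352, G_1 = 10^(−1.31/10) = 0.7396
  Stage 2: F_2 = 10^(4.09/10) = 2.564, G_2 = 10^(14.0/10) = 25.12
Friis cascade:
  F = 1.352 + (2.564 − 1)/0.7396 = 3.467
NF = 10 log₁₀(3.467) = 5.40 dB

5.40 dB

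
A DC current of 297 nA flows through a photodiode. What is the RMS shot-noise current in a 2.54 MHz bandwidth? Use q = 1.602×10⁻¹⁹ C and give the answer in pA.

I_n = √(2qI·B)
2qI·B = 2 × 1.602×10⁻¹⁹ × 2.97×10⁻⁷ × 2.54×10⁶ = 2.42×10⁻¹⁹ A²
I_n = √(2.42×10⁻¹⁹) = 4.92×10⁻¹⁰ A = 492 pA

492 pA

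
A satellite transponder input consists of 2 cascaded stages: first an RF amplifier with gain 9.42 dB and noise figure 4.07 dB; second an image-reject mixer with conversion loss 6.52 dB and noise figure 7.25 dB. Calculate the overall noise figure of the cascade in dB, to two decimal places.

Convert to linear (a loss of L dB is a gain of −L dB): F_i = 10^(NF_i/10), G_i = 10^(G_i,dB/10)
  Stage 1: F_1 = 10^(4.07/10) = 2.553, G_1 = 10^(9.42/10) = 8.750
  Stage 2: F_2 = 10^(7.25/10) = 5.309, G_2 = 10^(−6.52/10) = 0.2228
Friis cascade:
  F = 2.553 + (5.309 − 1)/8.750 = 3.045
NF = 10 log₁₀(3.045) = 4.84 dB

4.84 dB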